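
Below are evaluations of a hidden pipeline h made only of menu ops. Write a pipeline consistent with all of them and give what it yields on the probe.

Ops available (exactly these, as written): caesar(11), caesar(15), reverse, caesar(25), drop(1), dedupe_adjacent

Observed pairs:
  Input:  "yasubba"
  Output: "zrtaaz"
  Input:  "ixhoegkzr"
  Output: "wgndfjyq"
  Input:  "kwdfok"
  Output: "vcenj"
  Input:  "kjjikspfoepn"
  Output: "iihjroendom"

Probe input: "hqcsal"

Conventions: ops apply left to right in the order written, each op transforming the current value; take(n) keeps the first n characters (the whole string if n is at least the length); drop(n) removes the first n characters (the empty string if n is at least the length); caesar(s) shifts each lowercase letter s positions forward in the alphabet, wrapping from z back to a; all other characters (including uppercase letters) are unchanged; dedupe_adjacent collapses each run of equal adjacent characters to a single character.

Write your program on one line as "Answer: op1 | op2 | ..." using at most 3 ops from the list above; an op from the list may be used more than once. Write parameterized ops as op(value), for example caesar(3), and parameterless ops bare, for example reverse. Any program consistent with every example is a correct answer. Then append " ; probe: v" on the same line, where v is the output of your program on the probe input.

caesar(25) | drop(1) ; probe: "pbrzk"

Check, running the answer program on each example:
  "yasubba" -> "xzrtaaz" -> "zrtaaz"
  "ixhoegkzr" -> "hwgndfjyq" -> "wgndfjyq"
  "kwdfok" -> "jvcenj" -> "vcenj"
  "kjjikspfoepn" -> "jiihjroendom" -> "iihjroendom"
  probe: "hqcsal" -> "gpbrzk" -> "pbrzk"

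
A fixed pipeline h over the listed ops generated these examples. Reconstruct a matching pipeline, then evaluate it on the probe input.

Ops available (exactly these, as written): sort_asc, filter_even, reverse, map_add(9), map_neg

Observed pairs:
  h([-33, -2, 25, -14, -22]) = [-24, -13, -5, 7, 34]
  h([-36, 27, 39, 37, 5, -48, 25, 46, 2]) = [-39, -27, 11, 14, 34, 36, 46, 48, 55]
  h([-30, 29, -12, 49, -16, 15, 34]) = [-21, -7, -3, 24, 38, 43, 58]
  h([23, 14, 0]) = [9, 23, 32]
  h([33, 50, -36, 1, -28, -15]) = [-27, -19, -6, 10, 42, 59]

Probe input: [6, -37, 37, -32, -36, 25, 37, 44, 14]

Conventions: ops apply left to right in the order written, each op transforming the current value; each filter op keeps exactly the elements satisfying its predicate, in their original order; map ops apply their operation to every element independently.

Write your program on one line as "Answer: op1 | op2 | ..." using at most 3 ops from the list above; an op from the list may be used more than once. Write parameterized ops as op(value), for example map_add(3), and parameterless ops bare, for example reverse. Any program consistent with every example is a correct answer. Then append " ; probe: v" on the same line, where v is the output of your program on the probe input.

sort_asc | map_add(9) ; probe: [-28, -27, -23, 15, 23, 34, 46, 46, 53]

Check, running the answer program on each example:
  [-33, -2, 25, -14, -22] -> [-33, -22, -14, -2, 25] -> [-24, -13, -5, 7, 34]
  [-36, 27, 39, 37, 5, -48, 25, 46, 2] -> [-48, -36, 2, 5, 25, 27, 37, 39, 46] -> [-39, -27, 11, 14, 34, 36, 46, 48, 55]
  [-30, 29, -12, 49, -16, 15, 34] -> [-30, -16, -12, 15, 29, 34, 49] -> [-21, -7, -3, 24, 38, 43, 58]
  [23, 14, 0] -> [0, 14, 23] -> [9, 23, 32]
  [33, 50, -36, 1, -28, -15] -> [-36, -28, -15, 1, 33, 50] -> [-27, -19, -6, 10, 42, 59]
  probe: [6, -37, 37, -32, -36, 25, 37, 44, 14] -> [-37, -36, -32, 6, 14, 25, 37, 37, 44] -> [-28, -27, -23, 15, 23, 34, 46, 46, 53]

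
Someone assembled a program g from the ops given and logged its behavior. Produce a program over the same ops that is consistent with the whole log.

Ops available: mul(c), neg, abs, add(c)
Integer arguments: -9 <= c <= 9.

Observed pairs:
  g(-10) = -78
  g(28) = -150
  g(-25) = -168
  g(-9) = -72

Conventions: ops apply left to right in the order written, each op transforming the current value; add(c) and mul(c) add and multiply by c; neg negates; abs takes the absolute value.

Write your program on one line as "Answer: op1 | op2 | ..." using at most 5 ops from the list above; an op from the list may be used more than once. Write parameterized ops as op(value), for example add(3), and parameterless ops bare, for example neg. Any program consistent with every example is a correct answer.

add(-3) | mul(6) | abs | neg

Check, running the answer program on each example:
  -10 -> -13 -> -78 -> 78 -> -78
  28 -> 25 -> 150 -> 150 -> -150
  -25 -> -28 -> -168 -> 168 -> -168
  -9 -> -12 -> -72 -> 72 -> -72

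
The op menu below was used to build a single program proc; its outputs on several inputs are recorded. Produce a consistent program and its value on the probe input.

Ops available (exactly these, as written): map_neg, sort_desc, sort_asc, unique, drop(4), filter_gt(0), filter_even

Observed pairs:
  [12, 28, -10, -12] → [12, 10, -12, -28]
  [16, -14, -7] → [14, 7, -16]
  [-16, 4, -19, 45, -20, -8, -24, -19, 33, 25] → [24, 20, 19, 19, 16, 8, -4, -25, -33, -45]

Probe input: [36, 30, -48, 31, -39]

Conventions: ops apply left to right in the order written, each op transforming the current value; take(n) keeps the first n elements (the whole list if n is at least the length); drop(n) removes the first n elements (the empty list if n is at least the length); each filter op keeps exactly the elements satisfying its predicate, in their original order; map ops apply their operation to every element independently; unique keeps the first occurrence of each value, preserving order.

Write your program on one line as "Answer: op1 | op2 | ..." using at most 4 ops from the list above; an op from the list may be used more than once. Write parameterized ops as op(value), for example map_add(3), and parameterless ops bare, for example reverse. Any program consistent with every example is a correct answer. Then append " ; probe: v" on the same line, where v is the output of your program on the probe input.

sort_desc | sort_asc | map_neg ; probe: [48, 39, -30, -31, -36]

Check, running the answer program on each example:
  [12, 28, -10, -12] -> [28, 12, -10, -12] -> [-12, -10, 12, 28] -> [12, 10, -12, -28]
  [16, -14, -7] -> [16, -7, -14] -> [-14, -7, 16] -> [14, 7, -16]
  [-16, 4, -19, 45, -20, -8, -24, -19, 33, 25] -> [45, 33, 25, 4, -8, -16, -19, -19, -20, -24] -> [-24, -20, -19, -19, -16, -8, 4, 25, 33, 45] -> [24, 20, 19, 19, 16, 8, -4, -25, -33, -45]
  probe: [36, 30, -48, 31, -39] -> [36, 31, 30, -39, -48] -> [-48, -39, 30, 31, 36] -> [48, 39, -30, -31, -36]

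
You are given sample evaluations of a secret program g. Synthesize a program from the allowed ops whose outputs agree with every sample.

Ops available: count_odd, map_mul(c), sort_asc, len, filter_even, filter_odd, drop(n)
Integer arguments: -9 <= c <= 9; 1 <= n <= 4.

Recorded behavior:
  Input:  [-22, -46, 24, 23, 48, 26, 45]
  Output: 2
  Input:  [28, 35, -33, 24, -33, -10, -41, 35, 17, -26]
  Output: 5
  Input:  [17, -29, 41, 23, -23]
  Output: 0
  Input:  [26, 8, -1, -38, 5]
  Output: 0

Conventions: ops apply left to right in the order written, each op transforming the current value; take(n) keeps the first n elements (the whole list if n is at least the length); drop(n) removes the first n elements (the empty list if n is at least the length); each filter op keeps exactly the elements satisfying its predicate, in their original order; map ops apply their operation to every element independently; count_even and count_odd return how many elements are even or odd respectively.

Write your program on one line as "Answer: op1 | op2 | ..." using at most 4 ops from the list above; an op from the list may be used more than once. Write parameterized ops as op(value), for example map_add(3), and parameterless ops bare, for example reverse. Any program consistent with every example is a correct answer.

drop(1) | map_mul(8) | drop(4) | len

Check, running the answer program on each example:
  [-22, -46, 24, 23, 48, 26, 45] -> [-46, 24, 23, 48, 26, 45] -> [-368, 192, 184, 384, 208, 360] -> [208, 360] -> 2
  [28, 35, -33, 24, -33, -10, -41, 35, 17, -26] -> [35, -33, 24, -33, -10, -41, 35, 17, -26] -> [280, -264, 192, -264, -80, -328, 280, 136, -208] -> [-80, -328, 280, 136, -208] -> 5
  [17, -29, 41, 23, -23] -> [-29, 41, 23, -23] -> [-232, 328, 184, -184] -> [] -> 0
  [26, 8, -1, -38, 5] -> [8, -1, -38, 5] -> [64, -8, -304, 40] -> [] -> 0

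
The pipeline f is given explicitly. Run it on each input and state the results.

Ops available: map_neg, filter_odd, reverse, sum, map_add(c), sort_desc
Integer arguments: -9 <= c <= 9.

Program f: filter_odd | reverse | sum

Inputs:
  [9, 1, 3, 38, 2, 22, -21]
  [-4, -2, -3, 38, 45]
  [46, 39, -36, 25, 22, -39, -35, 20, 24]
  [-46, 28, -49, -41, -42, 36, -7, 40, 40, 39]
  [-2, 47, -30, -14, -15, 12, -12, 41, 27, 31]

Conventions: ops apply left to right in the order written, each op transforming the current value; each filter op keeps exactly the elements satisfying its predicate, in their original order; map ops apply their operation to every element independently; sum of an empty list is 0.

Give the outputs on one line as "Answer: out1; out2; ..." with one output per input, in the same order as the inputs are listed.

-8; 42; -10; -58; 131

Execution, op by op:
  [9, 1, 3, 38, 2, 22, -21] -> [9, 1, 3, -21] -> [-21, 3, 1, 9] -> -8
  [-4, -2, -3, 38, 45] -> [-3, 45] -> [45, -3] -> 42
  [46, 39, -36, 25, 22, -39, -35, 20, 24] -> [39, 25, -39, -35] -> [-35, -39, 25, 39] -> -10
  [-46, 28, -49, -41, -42, 36, -7, 40, 40, 39] -> [-49, -41, -7, 39] -> [39, -7, -41, -49] -> -58
  [-2, 47, -30, -14, -15, 12, -12, 41, 27, 31] -> [47, -15, 41, 27, 31] -> [31, 27, 41, -15, 47] -> 131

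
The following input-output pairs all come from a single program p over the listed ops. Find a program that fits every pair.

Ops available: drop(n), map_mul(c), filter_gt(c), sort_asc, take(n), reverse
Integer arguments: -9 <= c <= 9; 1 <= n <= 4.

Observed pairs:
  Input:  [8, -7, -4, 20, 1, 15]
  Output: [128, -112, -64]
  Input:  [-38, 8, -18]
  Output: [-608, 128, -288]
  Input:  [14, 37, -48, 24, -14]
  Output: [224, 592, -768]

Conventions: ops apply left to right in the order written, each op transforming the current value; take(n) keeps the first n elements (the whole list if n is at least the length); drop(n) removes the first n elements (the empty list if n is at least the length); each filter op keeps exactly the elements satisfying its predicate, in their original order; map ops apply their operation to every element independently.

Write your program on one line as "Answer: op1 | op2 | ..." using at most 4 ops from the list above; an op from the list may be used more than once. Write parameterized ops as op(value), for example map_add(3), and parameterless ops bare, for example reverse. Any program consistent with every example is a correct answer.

map_mul(-4) | take(4) | map_mul(-4) | take(3)

Check, running the answer program on each example:
  [8, -7, -4, 20, 1, 15] -> [-32, 28, 16, -80, -4, -60] -> [-32, 28, 16, -80] -> [128, -112, -64, 320] -> [128, -112, -64]
  [-38, 8, -18] -> [152, -32, 72] -> [152, -32, 72] -> [-608, 128, -288] -> [-608, 128, -288]
  [14, 37, -48, 24, -14] -> [-56, -148, 192, -96, 56] -> [-56, -148, 192, -96] -> [224, 592, -768, 384] -> [224, 592, -768]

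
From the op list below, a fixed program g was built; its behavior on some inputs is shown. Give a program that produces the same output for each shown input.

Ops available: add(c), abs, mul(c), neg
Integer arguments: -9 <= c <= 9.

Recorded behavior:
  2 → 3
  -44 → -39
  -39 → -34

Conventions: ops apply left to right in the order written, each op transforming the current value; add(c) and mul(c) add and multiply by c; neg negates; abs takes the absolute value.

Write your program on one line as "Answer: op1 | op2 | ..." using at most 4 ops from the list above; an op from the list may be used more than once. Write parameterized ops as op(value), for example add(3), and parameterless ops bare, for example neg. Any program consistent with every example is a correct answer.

abs | add(-8) | neg | add(-3)

Check, running the answer program on each example:
  2 -> 2 -> -6 -> 6 -> 3
  -44 -> 44 -> 36 -> -36 -> -39
  -39 -> 39 -> 31 -> -31 -> -34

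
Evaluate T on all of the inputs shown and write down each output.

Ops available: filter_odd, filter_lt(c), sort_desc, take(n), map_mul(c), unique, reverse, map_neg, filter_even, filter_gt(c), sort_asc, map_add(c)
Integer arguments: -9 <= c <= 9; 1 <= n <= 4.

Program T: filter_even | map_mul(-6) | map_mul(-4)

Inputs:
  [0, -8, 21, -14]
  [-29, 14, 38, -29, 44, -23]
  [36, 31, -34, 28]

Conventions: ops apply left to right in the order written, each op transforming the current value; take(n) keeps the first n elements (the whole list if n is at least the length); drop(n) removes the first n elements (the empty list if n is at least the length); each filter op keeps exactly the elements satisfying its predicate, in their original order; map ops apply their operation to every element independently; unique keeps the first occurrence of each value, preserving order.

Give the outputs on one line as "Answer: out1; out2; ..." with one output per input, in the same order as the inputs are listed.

[0, -192, -336]; [336, 912, 1056]; [864, -816, 672]

Execution, op by op:
  [0, -8, 21, -14] -> [0, -8, -14] -> [0, 48, 84] -> [0, -192, -336]
  [-29, 14, 38, -29, 44, -23] -> [14, 38, 44] -> [-84, -228, -264] -> [336, 912, 1056]
  [36, 31, -34, 28] -> [36, -34, 28] -> [-216, 204, -168] -> [864, -816, 672]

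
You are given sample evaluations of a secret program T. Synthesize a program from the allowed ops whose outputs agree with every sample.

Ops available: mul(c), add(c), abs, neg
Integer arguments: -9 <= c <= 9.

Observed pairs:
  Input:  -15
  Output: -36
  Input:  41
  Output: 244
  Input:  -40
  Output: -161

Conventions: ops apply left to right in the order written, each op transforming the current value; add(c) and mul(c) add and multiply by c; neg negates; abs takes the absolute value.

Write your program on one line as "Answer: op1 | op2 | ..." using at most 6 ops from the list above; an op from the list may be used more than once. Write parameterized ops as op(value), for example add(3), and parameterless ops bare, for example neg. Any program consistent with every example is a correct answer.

neg | add(-8) | mul(5) | neg | add(-1)

Check, running the answer program on each example:
  -15 -> 15 -> 7 -> 35 -> -35 -> -36
  41 -> -41 -> -49 -> -245 -> 245 -> 244
  -40 -> 40 -> 32 -> 160 -> -160 -> -161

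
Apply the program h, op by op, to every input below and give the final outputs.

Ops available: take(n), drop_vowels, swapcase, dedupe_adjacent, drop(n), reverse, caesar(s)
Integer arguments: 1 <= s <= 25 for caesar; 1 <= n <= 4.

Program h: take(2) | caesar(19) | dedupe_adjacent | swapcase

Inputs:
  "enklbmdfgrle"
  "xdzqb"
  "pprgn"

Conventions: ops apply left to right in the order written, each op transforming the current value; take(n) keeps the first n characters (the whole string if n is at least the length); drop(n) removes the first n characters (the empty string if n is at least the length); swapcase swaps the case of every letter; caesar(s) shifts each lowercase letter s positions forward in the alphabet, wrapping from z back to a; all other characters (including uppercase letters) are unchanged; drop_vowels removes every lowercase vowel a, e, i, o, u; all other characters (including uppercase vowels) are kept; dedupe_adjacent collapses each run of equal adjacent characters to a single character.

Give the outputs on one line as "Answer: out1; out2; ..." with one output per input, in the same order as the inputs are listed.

"XG"; "QW"; "I"

Execution, op by op:
  "enklbmdfgrle" -> "en" -> "xg" -> "xg" -> "XG"
  "xdzqb" -> "xd" -> "qw" -> "qw" -> "QW"
  "pprgn" -> "pp" -> "ii" -> "i" -> "I"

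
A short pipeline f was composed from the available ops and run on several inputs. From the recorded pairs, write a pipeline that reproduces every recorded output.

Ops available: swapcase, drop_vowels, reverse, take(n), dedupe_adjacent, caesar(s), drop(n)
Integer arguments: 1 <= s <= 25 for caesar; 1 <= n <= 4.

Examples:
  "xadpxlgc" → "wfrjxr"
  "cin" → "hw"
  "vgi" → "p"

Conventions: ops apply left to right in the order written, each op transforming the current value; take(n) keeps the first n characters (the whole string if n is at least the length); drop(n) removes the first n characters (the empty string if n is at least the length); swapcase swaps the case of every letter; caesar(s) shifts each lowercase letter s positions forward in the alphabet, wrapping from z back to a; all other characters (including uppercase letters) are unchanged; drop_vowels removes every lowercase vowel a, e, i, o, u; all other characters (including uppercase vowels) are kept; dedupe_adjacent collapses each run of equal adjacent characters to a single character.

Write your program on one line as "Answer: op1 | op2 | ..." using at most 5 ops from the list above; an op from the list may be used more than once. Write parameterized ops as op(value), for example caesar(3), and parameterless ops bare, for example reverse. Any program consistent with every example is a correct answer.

drop_vowels | caesar(20) | reverse | drop_vowels

Check, running the answer program on each example:
  "xadpxlgc" -> "xdpxlgc" -> "rxjrfaw" -> "wafrjxr" -> "wfrjxr"
  "cin" -> "cn" -> "wh" -> "hw" -> "hw"
  "vgi" -> "vg" -> "pa" -> "ap" -> "p"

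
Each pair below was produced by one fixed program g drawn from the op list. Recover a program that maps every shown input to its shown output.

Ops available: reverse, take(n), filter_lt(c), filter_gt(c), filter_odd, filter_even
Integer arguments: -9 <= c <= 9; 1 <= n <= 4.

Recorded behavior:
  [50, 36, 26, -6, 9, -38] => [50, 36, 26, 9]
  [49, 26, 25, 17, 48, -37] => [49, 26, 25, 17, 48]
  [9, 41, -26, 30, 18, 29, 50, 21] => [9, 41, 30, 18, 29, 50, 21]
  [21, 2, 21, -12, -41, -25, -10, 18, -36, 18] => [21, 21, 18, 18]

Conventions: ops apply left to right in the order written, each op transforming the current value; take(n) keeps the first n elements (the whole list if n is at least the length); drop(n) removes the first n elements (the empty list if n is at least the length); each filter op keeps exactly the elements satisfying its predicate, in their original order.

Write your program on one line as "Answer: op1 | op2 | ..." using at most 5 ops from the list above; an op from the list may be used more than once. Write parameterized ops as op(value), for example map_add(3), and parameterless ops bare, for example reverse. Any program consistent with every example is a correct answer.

filter_gt(-9) | reverse | filter_gt(7) | reverse

Check, running the answer program on each example:
  [50, 36, 26, -6, 9, -38] -> [50, 36, 26, -6, 9] -> [9, -6, 26, 36, 50] -> [9, 26, 36, 50] -> [50, 36, 26, 9]
  [49, 26, 25, 17, 48, -37] -> [49, 26, 25, 17, 48] -> [48, 17, 25, 26, 49] -> [48, 17, 25, 26, 49] -> [49, 26, 25, 17, 48]
  [9, 41, -26, 30, 18, 29, 50, 21] -> [9, 41, 30, 18, 29, 50, 21] -> [21, 50, 29, 18, 30, 41, 9] -> [21, 50, 29, 18, 30, 41, 9] -> [9, 41, 30, 18, 29, 50, 21]
  [21, 2, 21, -12, -41, -25, -10, 18, -36, 18] -> [21, 2, 21, 18, 18] -> [18, 18, 21, 2, 21] -> [18, 18, 21, 21] -> [21, 21, 18, 18]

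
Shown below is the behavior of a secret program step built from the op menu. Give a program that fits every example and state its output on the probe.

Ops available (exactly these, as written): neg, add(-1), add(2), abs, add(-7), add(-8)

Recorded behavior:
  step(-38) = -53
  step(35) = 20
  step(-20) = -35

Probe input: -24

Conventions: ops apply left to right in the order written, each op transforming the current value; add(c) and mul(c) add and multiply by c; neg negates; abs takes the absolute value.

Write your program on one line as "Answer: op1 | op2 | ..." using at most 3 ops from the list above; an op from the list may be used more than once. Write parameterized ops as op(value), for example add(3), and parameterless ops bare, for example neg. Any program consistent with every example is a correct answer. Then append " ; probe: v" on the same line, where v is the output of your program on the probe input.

add(-7) | add(-8) ; probe: -39

Check, running the answer program on each example:
  -38 -> -45 -> -53
  35 -> 28 -> 20
  -20 -> -27 -> -35
  probe: -24 -> -31 -> -39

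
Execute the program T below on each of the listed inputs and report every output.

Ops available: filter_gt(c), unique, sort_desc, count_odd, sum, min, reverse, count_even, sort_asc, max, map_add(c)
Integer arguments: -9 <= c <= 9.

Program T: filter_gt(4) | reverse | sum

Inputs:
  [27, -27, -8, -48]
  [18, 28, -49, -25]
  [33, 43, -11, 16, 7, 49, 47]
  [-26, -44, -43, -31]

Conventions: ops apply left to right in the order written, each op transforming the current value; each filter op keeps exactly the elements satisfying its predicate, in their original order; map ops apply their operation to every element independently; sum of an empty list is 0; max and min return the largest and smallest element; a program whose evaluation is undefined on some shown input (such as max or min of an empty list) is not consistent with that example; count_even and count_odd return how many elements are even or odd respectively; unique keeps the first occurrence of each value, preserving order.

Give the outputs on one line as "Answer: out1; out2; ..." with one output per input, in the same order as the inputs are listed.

Execution, op by op:
  [27, -27, -8, -48] -> [27] -> [27] -> 27
  [18, 28, -49, -25] -> [18, 28] -> [28, 18] -> 46
  [33, 43, -11, 16, 7, 49, 47] -> [33, 43, 16, 7, 49, 47] -> [47, 49, 7, 16, 43, 33] -> 195
  [-26, -44, -43, -31] -> [] -> [] -> 0

27; 46; 195; 0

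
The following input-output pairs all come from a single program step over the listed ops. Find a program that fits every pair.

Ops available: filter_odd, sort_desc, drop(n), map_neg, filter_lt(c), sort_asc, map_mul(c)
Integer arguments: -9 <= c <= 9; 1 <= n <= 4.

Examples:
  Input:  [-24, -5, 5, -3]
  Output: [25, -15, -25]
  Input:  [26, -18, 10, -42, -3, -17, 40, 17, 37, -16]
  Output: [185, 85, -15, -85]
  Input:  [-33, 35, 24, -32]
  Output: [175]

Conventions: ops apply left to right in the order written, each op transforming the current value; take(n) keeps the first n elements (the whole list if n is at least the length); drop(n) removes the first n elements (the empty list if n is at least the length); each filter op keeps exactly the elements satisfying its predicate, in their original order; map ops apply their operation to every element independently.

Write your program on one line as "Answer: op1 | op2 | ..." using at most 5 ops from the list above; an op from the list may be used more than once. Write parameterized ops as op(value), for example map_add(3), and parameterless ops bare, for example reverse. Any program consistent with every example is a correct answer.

drop(1) | sort_desc | map_mul(5) | filter_odd

Check, running the answer program on each example:
  [-24, -5, 5, -3] -> [-5, 5, -3] -> [5, -3, -5] -> [25, -15, -25] -> [25, -15, -25]
  [26, -18, 10, -42, -3, -17, 40, 17, 37, -16] -> [-18, 10, -42, -3, -17, 40, 17, 37, -16] -> [40, 37, 17, 10, -3, -16, -17, -18, -42] -> [200, 185, 85, 50, -15, -80, -85, -90, -210] -> [185, 85, -15, -85]
  [-33, 35, 24, -32] -> [35, 24, -32] -> [35, 24, -32] -> [175, 120, -160] -> [175]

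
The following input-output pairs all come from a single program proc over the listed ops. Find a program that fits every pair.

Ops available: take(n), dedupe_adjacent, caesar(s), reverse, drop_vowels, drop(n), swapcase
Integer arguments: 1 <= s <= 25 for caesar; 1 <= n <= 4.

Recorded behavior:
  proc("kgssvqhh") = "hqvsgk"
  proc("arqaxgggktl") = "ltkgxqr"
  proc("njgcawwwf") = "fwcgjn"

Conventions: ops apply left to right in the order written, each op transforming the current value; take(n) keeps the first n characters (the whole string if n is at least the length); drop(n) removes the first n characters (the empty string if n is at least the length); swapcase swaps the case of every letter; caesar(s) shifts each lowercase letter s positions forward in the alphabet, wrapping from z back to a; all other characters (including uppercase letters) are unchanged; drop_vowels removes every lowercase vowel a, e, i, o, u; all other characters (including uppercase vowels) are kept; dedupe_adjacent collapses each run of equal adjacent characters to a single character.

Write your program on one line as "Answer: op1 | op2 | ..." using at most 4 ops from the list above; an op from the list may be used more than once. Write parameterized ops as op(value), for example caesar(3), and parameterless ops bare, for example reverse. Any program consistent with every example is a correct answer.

drop_vowels | reverse | dedupe_adjacent

Check, running the answer program on each example:
  "kgssvqhh" -> "kgssvqhh" -> "hhqvssgk" -> "hqvsgk"
  "arqaxgggktl" -> "rqxgggktl" -> "ltkgggxqr" -> "ltkgxqr"
  "njgcawwwf" -> "njgcwwwf" -> "fwwwcgjn" -> "fwcgjn"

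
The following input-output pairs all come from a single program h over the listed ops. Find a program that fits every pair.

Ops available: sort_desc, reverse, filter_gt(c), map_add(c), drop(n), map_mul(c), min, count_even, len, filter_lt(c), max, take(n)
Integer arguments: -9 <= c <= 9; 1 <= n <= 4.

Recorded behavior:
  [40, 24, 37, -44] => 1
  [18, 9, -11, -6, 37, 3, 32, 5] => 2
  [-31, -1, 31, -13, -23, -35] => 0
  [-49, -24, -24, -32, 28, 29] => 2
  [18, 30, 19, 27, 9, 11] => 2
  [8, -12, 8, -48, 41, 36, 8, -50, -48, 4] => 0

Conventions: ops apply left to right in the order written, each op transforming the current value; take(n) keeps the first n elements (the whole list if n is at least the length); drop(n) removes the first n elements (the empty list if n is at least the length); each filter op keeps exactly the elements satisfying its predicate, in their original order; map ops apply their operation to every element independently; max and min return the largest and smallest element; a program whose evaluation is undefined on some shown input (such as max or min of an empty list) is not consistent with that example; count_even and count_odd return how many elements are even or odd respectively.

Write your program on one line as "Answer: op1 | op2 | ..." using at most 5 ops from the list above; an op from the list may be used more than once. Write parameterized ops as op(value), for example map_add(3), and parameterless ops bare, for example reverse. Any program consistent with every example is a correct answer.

reverse | take(2) | sort_desc | filter_gt(4) | len

Check, running the answer program on each example:
  [40, 24, 37, -44] -> [-44, 37, 24, 40] -> [-44, 37] -> [37, -44] -> [37] -> 1
  [18, 9, -11, -6, 37, 3, 32, 5] -> [5, 32, 3, 37, -6, -11, 9, 18] -> [5, 32] -> [32, 5] -> [32, 5] -> 2
  [-31, -1, 31, -13, -23, -35] -> [-35, -23, -13, 31, -1, -31] -> [-35, -23] -> [-23, -35] -> [] -> 0
  [-49, -24, -24, -32, 28, 29] -> [29, 28, -32, -24, -24, -49] -> [29, 28] -> [29, 28] -> [29, 28] -> 2
  [18, 30, 19, 27, 9, 11] -> [11, 9, 27, 19, 30, 18] -> [11, 9] -> [11, 9] -> [11, 9] -> 2
  [8, -12, 8, -48, 41, 36, 8, -50, -48, 4] -> [4, -48, -50, 8, 36, 41, -48, 8, -12, 8] -> [4, -48] -> [4, -48] -> [] -> 0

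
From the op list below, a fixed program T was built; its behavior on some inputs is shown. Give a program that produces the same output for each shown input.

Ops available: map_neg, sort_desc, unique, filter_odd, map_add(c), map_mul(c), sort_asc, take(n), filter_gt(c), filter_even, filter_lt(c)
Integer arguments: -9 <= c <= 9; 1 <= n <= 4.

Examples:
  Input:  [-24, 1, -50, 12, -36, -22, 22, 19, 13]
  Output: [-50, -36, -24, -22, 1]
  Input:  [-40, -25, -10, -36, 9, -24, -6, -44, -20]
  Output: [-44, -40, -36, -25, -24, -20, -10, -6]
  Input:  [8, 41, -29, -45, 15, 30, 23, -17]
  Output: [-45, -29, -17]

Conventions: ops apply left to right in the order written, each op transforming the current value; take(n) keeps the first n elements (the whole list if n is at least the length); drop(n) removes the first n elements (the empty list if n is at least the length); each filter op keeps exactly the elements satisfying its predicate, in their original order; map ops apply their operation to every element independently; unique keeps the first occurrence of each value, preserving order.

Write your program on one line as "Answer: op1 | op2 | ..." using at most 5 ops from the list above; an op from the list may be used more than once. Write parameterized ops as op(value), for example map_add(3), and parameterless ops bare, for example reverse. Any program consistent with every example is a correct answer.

sort_asc | sort_desc | filter_lt(7) | sort_asc

Check, running the answer program on each example:
  [-24, 1, -50, 12, -36, -22, 22, 19, 13] -> [-50, -36, -24, -22, 1, 12, 13, 19, 22] -> [22, 19, 13, 12, 1, -22, -24, -36, -50] -> [1, -22, -24, -36, -50] -> [-50, -36, -24, -22, 1]
  [-40, -25, -10, -36, 9, -24, -6, -44, -20] -> [-44, -40, -36, -25, -24, -20, -10, -6, 9] -> [9, -6, -10, -20, -24, -25, -36, -40, -44] -> [-6, -10, -20, -24, -25, -36, -40, -44] -> [-44, -40, -36, -25, -24, -20, -10, -6]
  [8, 41, -29, -45, 15, 30, 23, -17] -> [-45, -29, -17, 8, 15, 23, 30, 41] -> [41, 30, 23, 15, 8, -17, -29, -45] -> [-17, -29, -45] -> [-45, -29, -17]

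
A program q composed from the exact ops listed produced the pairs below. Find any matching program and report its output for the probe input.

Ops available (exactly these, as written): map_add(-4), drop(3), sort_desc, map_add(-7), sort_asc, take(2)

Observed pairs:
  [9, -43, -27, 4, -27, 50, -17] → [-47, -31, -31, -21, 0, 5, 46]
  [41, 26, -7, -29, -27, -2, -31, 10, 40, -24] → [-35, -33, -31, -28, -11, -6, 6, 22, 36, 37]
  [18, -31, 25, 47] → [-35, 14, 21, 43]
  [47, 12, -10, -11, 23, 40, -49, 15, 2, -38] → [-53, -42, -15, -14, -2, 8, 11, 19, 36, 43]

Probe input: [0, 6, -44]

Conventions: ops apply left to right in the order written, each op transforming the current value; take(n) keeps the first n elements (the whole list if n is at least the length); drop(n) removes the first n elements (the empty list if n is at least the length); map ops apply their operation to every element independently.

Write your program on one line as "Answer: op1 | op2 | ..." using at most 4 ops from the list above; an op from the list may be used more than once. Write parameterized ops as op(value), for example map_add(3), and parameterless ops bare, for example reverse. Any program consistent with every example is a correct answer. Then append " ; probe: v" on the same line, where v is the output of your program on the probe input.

map_add(-4) | sort_desc | sort_asc ; probe: [-48, -4, 2]

Check, running the answer program on each example:
  [9, -43, -27, 4, -27, 50, -17] -> [5, -47, -31, 0, -31, 46, -21] -> [46, 5, 0, -21, -31, -31, -47] -> [-47, -31, -31, -21, 0, 5, 46]
  [41, 26, -7, -29, -27, -2, -31, 10, 40, -24] -> [37, 22, -11, -33, -31, -6, -35, 6, 36, -28] -> [37, 36, 22, 6, -6, -11, -28, -31, -33, -35] -> [-35, -33, -31, -28, -11, -6, 6, 22, 36, 37]
  [18, -31, 25, 47] -> [14, -35, 21, 43] -> [43, 21, 14, -35] -> [-35, 14, 21, 43]
  [47, 12, -10, -11, 23, 40, -49, 15, 2, -38] -> [43, 8, -14, -15, 19, 36, -53, 11, -2, -42] -> [43, 36, 19, 11, 8, -2, -14, -15, -42, -53] -> [-53, -42, -15, -14, -2, 8, 11, 19, 36, 43]
  probe: [0, 6, -44] -> [-4, 2, -48] -> [2, -4, -48] -> [-48, -4, 2]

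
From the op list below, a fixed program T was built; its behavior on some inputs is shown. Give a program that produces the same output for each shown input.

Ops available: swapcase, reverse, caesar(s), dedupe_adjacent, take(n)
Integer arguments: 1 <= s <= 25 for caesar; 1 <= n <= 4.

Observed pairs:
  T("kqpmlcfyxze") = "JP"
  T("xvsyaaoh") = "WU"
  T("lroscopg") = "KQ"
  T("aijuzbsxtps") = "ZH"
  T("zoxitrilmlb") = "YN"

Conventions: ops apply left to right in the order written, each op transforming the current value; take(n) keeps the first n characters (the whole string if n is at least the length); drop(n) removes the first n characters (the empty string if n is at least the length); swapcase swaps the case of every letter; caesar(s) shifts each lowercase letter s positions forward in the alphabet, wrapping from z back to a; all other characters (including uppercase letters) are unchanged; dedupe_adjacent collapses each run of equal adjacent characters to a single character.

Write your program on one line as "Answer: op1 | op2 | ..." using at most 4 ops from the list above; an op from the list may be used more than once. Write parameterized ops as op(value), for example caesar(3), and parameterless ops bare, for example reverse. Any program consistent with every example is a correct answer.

take(2) | caesar(25) | swapcase

Check, running the answer program on each example:
  "kqpmlcfyxze" -> "kq" -> "jp" -> "JP"
  "xvsyaaoh" -> "xv" -> "wu" -> "WU"
  "lroscopg" -> "lr" -> "kq" -> "KQ"
  "aijuzbsxtps" -> "ai" -> "zh" -> "ZH"
  "zoxitrilmlb" -> "zo" -> "yn" -> "YN"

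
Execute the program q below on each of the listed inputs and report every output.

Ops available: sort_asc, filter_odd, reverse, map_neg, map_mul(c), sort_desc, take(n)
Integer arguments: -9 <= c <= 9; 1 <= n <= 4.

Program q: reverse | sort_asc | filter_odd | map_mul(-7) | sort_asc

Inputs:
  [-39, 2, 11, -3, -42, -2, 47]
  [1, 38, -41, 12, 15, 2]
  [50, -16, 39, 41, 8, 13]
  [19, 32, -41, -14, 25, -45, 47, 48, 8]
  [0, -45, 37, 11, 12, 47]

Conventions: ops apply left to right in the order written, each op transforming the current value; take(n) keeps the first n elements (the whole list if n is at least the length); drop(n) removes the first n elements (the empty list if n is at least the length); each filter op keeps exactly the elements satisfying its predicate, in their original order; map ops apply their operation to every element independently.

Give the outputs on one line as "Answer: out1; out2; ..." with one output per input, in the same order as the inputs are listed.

Execution, op by op:
  [-39, 2, 11, -3, -42, -2, 47] -> [47, -2, -42, -3, 11, 2, -39] -> [-42, -39, -3, -2, 2, 11, 47] -> [-39, -3, 11, 47] -> [273, 21, -77, -329] -> [-329, -77, 21, 273]
  [1, 38, -41, 12, 15, 2] -> [2, 15, 12, -41, 38, 1] -> [-41, 1, 2, 12, 15, 38] -> [-41, 1, 15] -> [287, -7, -105] -> [-105, -7, 287]
  [50, -16, 39, 41, 8, 13] -> [13, 8, 41, 39, -16, 50] -> [-16, 8, 13, 39, 41, 50] -> [13, 39, 41] -> [-91, -273, -287] -> [-287, -273, -91]
  [19, 32, -41, -14, 25, -45, 47, 48, 8] -> [8, 48, 47, -45, 25, -14, -41, 32, 19] -> [-45, -41, -14, 8, 19, 25, 32, 47, 48] -> [-45, -41, 19, 25, 47] -> [315, 287, -133, -175, -329] -> [-329, -175, -133, 287, 315]
  [0, -45, 37, 11, 12, 47] -> [47, 12, 11, 37, -45, 0] -> [-45, 0, 11, 12, 37, 47] -> [-45, 11, 37, 47] -> [315, -77, -259, -329] -> [-329, -259, -77, 315]

[-329, -77, 21, 273]; [-105, -7, 287]; [-287, -273, -91]; [-329, -175, -133, 287, 315]; [-329, -259, -77, 315]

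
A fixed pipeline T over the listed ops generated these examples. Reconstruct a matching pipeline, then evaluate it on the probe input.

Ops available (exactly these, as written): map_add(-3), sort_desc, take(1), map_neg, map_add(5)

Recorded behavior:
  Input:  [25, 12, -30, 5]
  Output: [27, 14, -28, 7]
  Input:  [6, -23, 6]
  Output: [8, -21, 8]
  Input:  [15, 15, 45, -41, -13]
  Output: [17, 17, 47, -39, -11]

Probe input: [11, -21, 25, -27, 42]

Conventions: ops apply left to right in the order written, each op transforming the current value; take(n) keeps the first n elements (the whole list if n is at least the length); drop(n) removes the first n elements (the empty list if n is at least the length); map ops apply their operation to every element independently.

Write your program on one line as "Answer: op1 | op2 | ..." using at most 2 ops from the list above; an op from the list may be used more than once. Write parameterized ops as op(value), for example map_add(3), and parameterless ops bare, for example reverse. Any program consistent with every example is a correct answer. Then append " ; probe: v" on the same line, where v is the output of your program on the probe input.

map_add(-3) | map_add(5) ; probe: [13, -19, 27, -25, 44]

Check, running the answer program on each example:
  [25, 12, -30, 5] -> [22, 9, -33, 2] -> [27, 14, -28, 7]
  [6, -23, 6] -> [3, -26, 3] -> [8, -21, 8]
  [15, 15, 45, -41, -13] -> [12, 12, 42, -44, -16] -> [17, 17, 47, -39, -11]
  probe: [11, -21, 25, -27, 42] -> [8, -24, 22, -30, 39] -> [13, -19, 27, -25, 44]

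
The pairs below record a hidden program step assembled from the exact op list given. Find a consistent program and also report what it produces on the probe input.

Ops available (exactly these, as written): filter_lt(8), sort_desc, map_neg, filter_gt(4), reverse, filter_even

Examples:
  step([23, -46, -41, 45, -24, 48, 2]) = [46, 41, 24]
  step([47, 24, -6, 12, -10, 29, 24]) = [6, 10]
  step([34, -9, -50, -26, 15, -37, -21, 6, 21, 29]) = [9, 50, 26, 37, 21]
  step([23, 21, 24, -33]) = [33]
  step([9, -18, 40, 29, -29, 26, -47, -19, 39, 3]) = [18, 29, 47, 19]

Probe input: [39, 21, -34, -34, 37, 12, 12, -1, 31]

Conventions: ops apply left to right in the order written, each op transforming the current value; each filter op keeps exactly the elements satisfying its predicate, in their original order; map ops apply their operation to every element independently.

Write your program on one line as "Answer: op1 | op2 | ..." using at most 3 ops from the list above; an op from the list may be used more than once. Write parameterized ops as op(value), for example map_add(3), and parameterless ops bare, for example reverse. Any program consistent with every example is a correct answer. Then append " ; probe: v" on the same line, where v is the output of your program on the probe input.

map_neg | filter_gt(4) ; probe: [34, 34]

Check, running the answer program on each example:
  [23, -46, -41, 45, -24, 48, 2] -> [-23, 46, 41, -45, 24, -48, -2] -> [46, 41, 24]
  [47, 24, -6, 12, -10, 29, 24] -> [-47, -24, 6, -12, 10, -29, -24] -> [6, 10]
  [34, -9, -50, -26, 15, -37, -21, 6, 21, 29] -> [-34, 9, 50, 26, -15, 37, 21, -6, -21, -29] -> [9, 50, 26, 37, 21]
  [23, 21, 24, -33] -> [-23, -21, -24, 33] -> [33]
  [9, -18, 40, 29, -29, 26, -47, -19, 39, 3] -> [-9, 18, -40, -29, 29, -26, 47, 19, -39, -3] -> [18, 29, 47, 19]
  probe: [39, 21, -34, -34, 37, 12, 12, -1, 31] -> [-39, -21, 34, 34, -37, -12, -12, 1, -31] -> [34, 34]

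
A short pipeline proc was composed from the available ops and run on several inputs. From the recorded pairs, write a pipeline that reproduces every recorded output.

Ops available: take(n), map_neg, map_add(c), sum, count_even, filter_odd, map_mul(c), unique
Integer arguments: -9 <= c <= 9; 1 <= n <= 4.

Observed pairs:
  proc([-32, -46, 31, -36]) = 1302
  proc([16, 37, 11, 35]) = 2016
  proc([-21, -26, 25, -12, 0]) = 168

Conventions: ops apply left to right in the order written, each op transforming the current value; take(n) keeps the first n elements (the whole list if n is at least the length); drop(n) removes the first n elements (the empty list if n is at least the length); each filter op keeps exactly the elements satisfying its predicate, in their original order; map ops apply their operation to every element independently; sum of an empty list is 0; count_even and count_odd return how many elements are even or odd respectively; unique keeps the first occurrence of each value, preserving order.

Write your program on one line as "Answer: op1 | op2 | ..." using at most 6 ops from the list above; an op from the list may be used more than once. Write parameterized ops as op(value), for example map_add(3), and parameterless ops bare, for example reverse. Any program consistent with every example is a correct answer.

map_mul(-7) | filter_odd | map_mul(-6) | take(2) | sum

Check, running the answer program on each example:
  [-32, -46, 31, -36] -> [224, 322, -217, 252] -> [-217] -> [1302] -> [1302] -> 1302
  [16, 37, 11, 35] -> [-112, -259, -77, -245] -> [-259, -77, -245] -> [1554, 462, 1470] -> [1554, 462] -> 2016
  [-21, -26, 25, -12, 0] -> [147, 182, -175, 84, 0] -> [147, -175] -> [-882, 1050] -> [-882, 1050] -> 168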